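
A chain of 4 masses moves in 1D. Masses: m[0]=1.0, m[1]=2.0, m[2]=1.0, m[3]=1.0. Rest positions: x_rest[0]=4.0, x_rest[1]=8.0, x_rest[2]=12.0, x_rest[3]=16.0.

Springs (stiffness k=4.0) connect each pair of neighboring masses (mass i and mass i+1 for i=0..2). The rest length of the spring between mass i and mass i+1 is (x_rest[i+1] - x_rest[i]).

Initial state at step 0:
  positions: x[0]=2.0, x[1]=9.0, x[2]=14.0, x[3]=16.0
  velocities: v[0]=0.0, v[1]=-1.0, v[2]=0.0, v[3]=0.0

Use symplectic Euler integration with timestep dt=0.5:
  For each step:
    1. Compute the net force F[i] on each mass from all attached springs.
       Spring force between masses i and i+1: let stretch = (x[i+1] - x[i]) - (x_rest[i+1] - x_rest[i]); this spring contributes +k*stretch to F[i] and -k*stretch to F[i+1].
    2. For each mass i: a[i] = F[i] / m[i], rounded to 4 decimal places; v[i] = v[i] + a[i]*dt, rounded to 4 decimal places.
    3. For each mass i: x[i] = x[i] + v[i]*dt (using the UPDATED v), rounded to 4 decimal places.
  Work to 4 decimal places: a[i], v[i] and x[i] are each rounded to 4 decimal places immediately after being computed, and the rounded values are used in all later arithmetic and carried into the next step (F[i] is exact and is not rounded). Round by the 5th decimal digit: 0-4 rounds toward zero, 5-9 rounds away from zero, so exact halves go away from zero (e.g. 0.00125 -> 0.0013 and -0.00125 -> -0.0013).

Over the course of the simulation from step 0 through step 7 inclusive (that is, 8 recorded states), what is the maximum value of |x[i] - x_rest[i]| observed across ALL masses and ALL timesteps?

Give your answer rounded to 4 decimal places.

Step 0: x=[2.0000 9.0000 14.0000 16.0000] v=[0.0000 -1.0000 0.0000 0.0000]
Step 1: x=[5.0000 7.5000 11.0000 18.0000] v=[6.0000 -3.0000 -6.0000 4.0000]
Step 2: x=[6.5000 6.5000 11.5000 17.0000] v=[3.0000 -2.0000 1.0000 -2.0000]
Step 3: x=[4.0000 8.0000 12.5000 14.5000] v=[-5.0000 3.0000 2.0000 -5.0000]
Step 4: x=[1.5000 9.7500 11.0000 14.0000] v=[-5.0000 3.5000 -3.0000 -1.0000]
Step 5: x=[3.2500 8.0000 11.2500 14.5000] v=[3.5000 -3.5000 0.5000 1.0000]
Step 6: x=[5.7500 5.5000 11.5000 15.7500] v=[5.0000 -5.0000 0.5000 2.5000]
Step 7: x=[4.0000 6.1250 10.0000 16.7500] v=[-3.5000 1.2500 -3.0000 2.0000]
Max displacement = 2.5000

Answer: 2.5000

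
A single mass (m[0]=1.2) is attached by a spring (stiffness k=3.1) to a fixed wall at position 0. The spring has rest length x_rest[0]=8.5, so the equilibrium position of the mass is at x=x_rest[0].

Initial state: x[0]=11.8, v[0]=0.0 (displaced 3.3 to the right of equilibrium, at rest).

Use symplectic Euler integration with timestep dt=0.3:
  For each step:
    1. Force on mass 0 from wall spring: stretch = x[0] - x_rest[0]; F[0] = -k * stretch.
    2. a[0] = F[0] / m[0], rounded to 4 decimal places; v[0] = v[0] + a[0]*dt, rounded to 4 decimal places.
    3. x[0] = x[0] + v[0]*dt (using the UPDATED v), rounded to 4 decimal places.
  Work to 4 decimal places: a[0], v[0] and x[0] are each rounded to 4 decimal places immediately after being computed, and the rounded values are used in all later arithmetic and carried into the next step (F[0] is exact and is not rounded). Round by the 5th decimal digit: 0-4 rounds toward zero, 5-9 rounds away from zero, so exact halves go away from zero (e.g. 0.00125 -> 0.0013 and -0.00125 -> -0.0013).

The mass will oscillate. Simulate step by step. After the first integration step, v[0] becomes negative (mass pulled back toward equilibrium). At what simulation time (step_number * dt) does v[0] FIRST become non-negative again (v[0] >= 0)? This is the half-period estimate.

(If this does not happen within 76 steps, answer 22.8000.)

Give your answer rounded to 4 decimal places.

Step 0: x=[11.8000] v=[0.0000]
Step 1: x=[11.0328] v=[-2.5575]
Step 2: x=[9.6767] v=[-4.5204]
Step 3: x=[8.0470] v=[-5.4323]
Step 4: x=[6.5226] v=[-5.0812]
Step 5: x=[5.4580] v=[-3.5487]
Step 6: x=[5.1006] v=[-1.1912]
Step 7: x=[5.5336] v=[1.4433]
First v>=0 after going negative at step 7, time=2.1000

Answer: 2.1000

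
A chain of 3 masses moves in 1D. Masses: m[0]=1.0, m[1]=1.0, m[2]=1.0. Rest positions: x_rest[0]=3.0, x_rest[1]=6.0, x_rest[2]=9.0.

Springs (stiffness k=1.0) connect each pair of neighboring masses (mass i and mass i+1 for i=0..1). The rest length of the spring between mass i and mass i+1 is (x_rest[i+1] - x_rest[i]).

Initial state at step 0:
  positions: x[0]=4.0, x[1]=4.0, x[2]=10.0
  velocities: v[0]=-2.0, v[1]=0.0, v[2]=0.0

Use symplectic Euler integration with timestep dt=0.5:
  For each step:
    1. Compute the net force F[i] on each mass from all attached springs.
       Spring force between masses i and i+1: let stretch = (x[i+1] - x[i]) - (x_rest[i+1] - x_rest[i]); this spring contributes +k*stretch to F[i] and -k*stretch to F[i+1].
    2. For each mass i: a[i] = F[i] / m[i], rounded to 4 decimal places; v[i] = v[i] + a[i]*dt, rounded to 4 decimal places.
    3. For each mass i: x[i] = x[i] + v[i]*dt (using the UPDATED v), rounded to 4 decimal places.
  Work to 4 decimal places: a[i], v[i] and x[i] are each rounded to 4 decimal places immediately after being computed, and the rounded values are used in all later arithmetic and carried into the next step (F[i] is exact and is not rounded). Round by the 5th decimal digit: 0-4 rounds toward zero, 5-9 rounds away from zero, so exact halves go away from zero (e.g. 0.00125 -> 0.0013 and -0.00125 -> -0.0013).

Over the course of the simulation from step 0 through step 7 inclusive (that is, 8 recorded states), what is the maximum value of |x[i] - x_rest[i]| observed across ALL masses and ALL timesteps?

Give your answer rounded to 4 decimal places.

Answer: 4.3519

Derivation:
Step 0: x=[4.0000 4.0000 10.0000] v=[-2.0000 0.0000 0.0000]
Step 1: x=[2.2500 5.5000 9.2500] v=[-3.5000 3.0000 -1.5000]
Step 2: x=[0.5625 7.1250 8.3125] v=[-3.3750 3.2500 -1.8750]
Step 3: x=[-0.2344 7.4063 7.8281] v=[-1.5938 0.5625 -0.9688]
Step 4: x=[0.1289 5.8828 7.9883] v=[0.7266 -3.0470 0.3203]
Step 5: x=[1.1807 3.4472 8.3721] v=[2.1036 -4.8712 0.7676]
Step 6: x=[2.0492 1.6762 8.2747] v=[1.7369 -3.5420 -0.1949]
Step 7: x=[2.0744 1.6481 7.2776] v=[0.0504 -0.0563 -1.9942]
Max displacement = 4.3519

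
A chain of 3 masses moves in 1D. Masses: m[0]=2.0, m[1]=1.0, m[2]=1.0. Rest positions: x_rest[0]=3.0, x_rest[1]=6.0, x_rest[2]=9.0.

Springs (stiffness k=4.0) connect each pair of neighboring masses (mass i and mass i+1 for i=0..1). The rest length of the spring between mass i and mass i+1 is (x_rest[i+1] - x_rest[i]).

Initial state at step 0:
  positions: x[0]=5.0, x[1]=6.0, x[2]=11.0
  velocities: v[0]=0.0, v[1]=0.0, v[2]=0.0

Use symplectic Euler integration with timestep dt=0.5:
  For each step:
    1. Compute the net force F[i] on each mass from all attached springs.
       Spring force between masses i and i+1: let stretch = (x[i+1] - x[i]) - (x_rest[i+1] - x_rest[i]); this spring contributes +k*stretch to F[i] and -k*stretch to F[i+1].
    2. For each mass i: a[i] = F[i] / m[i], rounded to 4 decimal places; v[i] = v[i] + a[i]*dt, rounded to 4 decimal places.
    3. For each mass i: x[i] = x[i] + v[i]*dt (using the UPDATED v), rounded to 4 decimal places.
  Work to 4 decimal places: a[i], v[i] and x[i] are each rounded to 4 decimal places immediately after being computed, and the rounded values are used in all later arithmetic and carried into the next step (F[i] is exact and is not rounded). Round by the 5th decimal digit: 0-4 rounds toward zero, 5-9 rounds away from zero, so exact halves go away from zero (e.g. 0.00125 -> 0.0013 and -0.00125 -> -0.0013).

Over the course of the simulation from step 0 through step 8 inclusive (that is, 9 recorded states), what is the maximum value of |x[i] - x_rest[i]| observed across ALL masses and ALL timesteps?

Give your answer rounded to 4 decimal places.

Answer: 4.0000

Derivation:
Step 0: x=[5.0000 6.0000 11.0000] v=[0.0000 0.0000 0.0000]
Step 1: x=[4.0000 10.0000 9.0000] v=[-2.0000 8.0000 -4.0000]
Step 2: x=[4.5000 7.0000 11.0000] v=[1.0000 -6.0000 4.0000]
Step 3: x=[4.7500 5.5000 12.0000] v=[0.5000 -3.0000 2.0000]
Step 4: x=[3.8750 9.7500 9.5000] v=[-1.7500 8.5000 -5.0000]
Step 5: x=[4.4375 7.8750 10.2500] v=[1.1250 -3.7500 1.5000]
Step 6: x=[5.2188 4.9375 11.6250] v=[1.5625 -5.8750 2.7500]
Step 7: x=[4.3594 8.9688 9.3125] v=[-1.7188 8.0626 -4.6250]
Step 8: x=[4.3047 8.7344 9.6563] v=[-0.1094 -0.4688 0.6876]
Max displacement = 4.0000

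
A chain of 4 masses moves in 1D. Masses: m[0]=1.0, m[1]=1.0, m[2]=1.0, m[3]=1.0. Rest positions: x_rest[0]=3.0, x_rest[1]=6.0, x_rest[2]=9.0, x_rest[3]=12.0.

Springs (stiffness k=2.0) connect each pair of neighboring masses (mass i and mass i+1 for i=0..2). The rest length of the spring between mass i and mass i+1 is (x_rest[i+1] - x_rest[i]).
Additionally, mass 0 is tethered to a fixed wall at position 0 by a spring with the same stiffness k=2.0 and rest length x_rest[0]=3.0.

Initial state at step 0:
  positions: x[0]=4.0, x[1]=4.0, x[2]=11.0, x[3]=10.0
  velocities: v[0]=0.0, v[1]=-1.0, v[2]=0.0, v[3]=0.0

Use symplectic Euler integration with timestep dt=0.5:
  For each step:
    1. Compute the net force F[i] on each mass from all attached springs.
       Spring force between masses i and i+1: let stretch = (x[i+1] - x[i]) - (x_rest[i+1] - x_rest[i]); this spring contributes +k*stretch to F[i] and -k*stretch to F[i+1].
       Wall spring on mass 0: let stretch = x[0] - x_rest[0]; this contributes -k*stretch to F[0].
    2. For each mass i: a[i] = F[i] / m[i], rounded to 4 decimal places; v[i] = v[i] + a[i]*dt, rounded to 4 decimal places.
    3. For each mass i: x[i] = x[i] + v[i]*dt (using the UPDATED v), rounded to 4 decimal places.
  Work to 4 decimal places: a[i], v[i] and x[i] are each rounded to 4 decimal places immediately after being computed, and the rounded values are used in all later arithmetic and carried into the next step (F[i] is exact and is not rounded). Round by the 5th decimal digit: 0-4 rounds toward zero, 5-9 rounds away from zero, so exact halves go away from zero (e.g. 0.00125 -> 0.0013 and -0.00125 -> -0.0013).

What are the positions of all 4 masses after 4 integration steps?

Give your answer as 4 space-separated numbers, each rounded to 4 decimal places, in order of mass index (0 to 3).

Answer: 3.7500 2.5000 11.1250 10.5000

Derivation:
Step 0: x=[4.0000 4.0000 11.0000 10.0000] v=[0.0000 -1.0000 0.0000 0.0000]
Step 1: x=[2.0000 7.0000 7.0000 12.0000] v=[-4.0000 6.0000 -8.0000 4.0000]
Step 2: x=[1.5000 7.5000 5.5000 13.0000] v=[-1.0000 1.0000 -3.0000 2.0000]
Step 3: x=[3.2500 4.0000 8.7500 11.7500] v=[3.5000 -7.0000 6.5000 -2.5000]
Step 4: x=[3.7500 2.5000 11.1250 10.5000] v=[1.0000 -3.0000 4.7500 -2.5000]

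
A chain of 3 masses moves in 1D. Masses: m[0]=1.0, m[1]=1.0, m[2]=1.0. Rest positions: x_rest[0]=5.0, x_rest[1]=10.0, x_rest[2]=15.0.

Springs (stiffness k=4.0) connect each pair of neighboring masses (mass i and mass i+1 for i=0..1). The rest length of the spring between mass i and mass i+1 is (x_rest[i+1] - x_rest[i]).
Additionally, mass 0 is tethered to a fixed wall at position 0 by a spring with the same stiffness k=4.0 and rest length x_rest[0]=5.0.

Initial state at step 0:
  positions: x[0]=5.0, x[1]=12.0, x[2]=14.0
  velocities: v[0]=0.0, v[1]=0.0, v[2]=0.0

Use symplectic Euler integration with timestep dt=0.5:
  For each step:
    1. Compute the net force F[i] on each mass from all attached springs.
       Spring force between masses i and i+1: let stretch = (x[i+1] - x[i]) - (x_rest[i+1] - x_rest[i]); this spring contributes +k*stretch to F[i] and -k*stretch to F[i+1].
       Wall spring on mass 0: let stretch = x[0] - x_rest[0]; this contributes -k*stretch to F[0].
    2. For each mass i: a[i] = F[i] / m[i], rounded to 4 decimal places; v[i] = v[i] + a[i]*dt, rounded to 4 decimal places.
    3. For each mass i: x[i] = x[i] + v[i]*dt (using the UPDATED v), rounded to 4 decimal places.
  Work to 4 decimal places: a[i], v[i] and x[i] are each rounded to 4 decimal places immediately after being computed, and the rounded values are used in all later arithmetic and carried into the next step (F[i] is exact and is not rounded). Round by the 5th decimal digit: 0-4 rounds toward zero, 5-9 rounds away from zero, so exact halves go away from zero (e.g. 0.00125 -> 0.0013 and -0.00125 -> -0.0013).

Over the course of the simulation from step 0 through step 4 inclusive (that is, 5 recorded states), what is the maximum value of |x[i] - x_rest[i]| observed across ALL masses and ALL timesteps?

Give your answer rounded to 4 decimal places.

Step 0: x=[5.0000 12.0000 14.0000] v=[0.0000 0.0000 0.0000]
Step 1: x=[7.0000 7.0000 17.0000] v=[4.0000 -10.0000 6.0000]
Step 2: x=[2.0000 12.0000 15.0000] v=[-10.0000 10.0000 -4.0000]
Step 3: x=[5.0000 10.0000 15.0000] v=[6.0000 -4.0000 0.0000]
Step 4: x=[8.0000 8.0000 15.0000] v=[6.0000 -4.0000 0.0000]
Max displacement = 3.0000

Answer: 3.0000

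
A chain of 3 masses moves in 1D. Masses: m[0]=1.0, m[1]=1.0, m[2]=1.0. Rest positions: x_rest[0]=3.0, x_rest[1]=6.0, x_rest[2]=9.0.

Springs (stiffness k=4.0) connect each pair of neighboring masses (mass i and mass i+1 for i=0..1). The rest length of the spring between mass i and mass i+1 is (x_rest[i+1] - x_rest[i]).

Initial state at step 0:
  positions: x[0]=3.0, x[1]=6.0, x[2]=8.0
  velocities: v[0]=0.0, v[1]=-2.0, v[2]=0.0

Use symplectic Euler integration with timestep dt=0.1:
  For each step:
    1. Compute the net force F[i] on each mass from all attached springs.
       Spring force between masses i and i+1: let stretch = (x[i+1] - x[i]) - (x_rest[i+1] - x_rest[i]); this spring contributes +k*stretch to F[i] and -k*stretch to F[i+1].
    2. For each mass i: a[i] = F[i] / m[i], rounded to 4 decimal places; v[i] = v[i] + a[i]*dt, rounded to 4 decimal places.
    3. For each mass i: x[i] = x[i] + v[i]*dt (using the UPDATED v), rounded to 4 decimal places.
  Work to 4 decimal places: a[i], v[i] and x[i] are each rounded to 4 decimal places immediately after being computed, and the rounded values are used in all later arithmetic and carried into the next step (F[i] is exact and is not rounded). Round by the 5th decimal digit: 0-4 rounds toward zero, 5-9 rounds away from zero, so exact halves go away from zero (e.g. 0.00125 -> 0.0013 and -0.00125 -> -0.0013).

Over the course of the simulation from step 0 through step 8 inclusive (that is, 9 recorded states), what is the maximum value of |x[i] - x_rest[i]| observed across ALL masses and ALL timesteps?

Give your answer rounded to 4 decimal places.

Step 0: x=[3.0000 6.0000 8.0000] v=[0.0000 -2.0000 0.0000]
Step 1: x=[3.0000 5.7600 8.0400] v=[0.0000 -2.4000 0.4000]
Step 2: x=[2.9904 5.5008 8.1088] v=[-0.0960 -2.5920 0.6880]
Step 3: x=[2.9612 5.2455 8.1933] v=[-0.2918 -2.5530 0.8448]
Step 4: x=[2.9034 5.0167 8.2799] v=[-0.5781 -2.2876 0.8657]
Step 5: x=[2.8101 4.8339 8.3559] v=[-0.9328 -1.8276 0.7604]
Step 6: x=[2.6778 4.7111 8.4111] v=[-1.3233 -1.2283 0.5516]
Step 7: x=[2.5068 4.6549 8.4383] v=[-1.7100 -0.5616 0.2716]
Step 8: x=[2.3017 4.6642 8.4341] v=[-2.0508 0.0925 -0.0418]
Max displacement = 1.3451

Answer: 1.3451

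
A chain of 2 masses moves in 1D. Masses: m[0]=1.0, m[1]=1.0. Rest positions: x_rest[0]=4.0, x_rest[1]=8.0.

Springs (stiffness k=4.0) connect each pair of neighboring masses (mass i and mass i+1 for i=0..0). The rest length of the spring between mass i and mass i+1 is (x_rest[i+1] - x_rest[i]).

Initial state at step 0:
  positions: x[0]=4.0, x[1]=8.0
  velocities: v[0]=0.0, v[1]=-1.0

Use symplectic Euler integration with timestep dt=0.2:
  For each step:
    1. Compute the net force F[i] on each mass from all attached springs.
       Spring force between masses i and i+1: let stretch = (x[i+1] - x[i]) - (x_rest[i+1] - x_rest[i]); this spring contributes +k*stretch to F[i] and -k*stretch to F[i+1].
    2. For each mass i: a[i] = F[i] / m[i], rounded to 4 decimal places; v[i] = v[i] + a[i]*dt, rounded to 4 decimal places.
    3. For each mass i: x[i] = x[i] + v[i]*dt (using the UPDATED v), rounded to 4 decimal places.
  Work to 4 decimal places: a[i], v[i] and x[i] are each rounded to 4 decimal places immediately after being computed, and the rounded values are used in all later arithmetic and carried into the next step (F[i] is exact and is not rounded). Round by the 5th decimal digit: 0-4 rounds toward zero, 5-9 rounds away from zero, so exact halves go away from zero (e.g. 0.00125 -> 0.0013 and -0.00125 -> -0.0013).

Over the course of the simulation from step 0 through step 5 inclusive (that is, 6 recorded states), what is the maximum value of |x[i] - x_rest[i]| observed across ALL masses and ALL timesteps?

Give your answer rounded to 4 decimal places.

Answer: 0.5498

Derivation:
Step 0: x=[4.0000 8.0000] v=[0.0000 -1.0000]
Step 1: x=[4.0000 7.8000] v=[0.0000 -1.0000]
Step 2: x=[3.9680 7.6320] v=[-0.1600 -0.8400]
Step 3: x=[3.8822 7.5178] v=[-0.4288 -0.5712]
Step 4: x=[3.7381 7.4619] v=[-0.7203 -0.2797]
Step 5: x=[3.5498 7.4502] v=[-0.9413 -0.0587]
Max displacement = 0.5498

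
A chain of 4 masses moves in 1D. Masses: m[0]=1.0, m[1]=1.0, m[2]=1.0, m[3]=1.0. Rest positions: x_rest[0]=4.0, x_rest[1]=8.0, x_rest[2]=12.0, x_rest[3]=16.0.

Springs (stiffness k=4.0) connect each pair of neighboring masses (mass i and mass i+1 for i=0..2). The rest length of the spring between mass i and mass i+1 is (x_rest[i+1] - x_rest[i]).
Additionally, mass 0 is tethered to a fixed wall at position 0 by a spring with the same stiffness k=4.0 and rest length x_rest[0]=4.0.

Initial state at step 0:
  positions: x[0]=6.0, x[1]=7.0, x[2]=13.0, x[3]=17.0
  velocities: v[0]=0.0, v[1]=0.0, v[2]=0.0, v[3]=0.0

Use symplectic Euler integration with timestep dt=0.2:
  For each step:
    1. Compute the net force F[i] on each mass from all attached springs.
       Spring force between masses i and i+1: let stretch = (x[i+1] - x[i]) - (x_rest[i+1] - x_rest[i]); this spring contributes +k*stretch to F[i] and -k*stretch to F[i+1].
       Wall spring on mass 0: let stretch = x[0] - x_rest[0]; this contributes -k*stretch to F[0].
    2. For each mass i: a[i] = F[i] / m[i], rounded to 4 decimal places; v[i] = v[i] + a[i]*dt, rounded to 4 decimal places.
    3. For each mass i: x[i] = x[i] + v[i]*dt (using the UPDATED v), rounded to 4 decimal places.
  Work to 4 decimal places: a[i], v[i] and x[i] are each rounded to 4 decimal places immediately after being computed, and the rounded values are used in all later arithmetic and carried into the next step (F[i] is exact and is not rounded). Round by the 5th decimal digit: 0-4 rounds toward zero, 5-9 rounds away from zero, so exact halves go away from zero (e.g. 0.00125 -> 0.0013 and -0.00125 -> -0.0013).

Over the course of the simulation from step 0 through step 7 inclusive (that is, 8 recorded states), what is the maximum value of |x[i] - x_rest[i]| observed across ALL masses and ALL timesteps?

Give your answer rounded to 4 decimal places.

Step 0: x=[6.0000 7.0000 13.0000 17.0000] v=[0.0000 0.0000 0.0000 0.0000]
Step 1: x=[5.2000 7.8000 12.6800 17.0000] v=[-4.0000 4.0000 -1.6000 0.0000]
Step 2: x=[3.9840 8.9648 12.2704 16.9488] v=[-6.0800 5.8240 -2.0480 -0.2560]
Step 3: x=[2.9275 9.8616 12.0804 16.7891] v=[-5.2826 4.4838 -0.9498 -0.7987]
Step 4: x=[2.5120 10.0039 12.2888 16.5160] v=[-2.0773 0.7116 1.0421 -1.3657]
Step 5: x=[2.8933 9.3131 12.8080 16.2065] v=[1.9066 -3.4540 2.5959 -1.5475]
Step 6: x=[3.8389 8.1543 13.3118 15.9932] v=[4.7278 -5.7939 2.5188 -1.0663]
Step 7: x=[4.8607 7.1303 13.4194 15.9909] v=[5.1090 -5.1202 0.5379 -0.0114]
Max displacement = 2.0039

Answer: 2.0039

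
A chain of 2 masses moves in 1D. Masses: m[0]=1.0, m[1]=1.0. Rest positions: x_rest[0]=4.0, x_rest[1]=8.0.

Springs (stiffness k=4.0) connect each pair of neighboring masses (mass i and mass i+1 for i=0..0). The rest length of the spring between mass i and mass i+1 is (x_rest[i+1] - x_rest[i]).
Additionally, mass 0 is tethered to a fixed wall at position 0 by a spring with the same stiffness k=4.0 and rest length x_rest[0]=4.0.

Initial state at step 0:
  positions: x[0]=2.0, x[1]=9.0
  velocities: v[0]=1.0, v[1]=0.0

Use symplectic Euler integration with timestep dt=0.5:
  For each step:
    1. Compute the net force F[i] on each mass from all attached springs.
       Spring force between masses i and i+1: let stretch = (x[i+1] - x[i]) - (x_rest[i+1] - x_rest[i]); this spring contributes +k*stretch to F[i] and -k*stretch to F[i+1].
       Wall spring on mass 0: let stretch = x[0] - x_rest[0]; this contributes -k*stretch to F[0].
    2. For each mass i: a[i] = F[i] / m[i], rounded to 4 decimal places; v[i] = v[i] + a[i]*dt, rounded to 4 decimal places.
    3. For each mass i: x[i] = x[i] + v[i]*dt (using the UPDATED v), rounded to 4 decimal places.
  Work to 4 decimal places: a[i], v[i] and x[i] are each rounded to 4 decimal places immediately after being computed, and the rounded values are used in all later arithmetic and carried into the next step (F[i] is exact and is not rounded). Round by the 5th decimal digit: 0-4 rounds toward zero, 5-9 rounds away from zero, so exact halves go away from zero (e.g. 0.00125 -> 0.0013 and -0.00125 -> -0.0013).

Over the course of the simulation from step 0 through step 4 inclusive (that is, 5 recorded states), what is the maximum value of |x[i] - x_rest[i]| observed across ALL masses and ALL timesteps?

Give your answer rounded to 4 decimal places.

Step 0: x=[2.0000 9.0000] v=[1.0000 0.0000]
Step 1: x=[7.5000 6.0000] v=[11.0000 -6.0000]
Step 2: x=[4.0000 8.5000] v=[-7.0000 5.0000]
Step 3: x=[1.0000 10.5000] v=[-6.0000 4.0000]
Step 4: x=[6.5000 7.0000] v=[11.0000 -7.0000]
Max displacement = 3.5000

Answer: 3.5000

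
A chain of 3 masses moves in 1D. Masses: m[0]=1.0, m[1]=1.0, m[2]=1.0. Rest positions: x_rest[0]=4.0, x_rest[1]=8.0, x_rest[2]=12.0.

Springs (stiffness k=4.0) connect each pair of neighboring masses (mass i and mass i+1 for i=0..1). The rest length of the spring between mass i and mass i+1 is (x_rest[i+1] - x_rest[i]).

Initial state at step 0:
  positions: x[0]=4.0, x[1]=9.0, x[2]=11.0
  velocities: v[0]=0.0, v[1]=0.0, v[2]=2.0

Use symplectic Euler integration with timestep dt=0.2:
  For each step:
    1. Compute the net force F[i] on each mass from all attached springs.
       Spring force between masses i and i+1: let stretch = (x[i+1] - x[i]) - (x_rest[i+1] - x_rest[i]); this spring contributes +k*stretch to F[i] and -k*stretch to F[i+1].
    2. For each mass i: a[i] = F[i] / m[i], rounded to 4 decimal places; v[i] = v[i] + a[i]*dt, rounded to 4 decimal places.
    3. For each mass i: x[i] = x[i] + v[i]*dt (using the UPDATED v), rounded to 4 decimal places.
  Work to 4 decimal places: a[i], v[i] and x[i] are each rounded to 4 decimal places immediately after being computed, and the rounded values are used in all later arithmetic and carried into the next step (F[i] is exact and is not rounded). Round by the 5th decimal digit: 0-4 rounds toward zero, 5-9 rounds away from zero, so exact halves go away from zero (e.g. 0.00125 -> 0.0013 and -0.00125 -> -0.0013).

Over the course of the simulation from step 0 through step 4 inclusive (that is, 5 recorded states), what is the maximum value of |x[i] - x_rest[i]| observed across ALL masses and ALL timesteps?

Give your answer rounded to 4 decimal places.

Step 0: x=[4.0000 9.0000 11.0000] v=[0.0000 0.0000 2.0000]
Step 1: x=[4.1600 8.5200 11.7200] v=[0.8000 -2.4000 3.6000]
Step 2: x=[4.3776 7.8544 12.5680] v=[1.0880 -3.3280 4.2400]
Step 3: x=[4.5115 7.3867 13.3018] v=[0.6694 -2.3386 3.6691]
Step 4: x=[4.4654 7.4054 13.7292] v=[-0.2304 0.0933 2.1370]
Max displacement = 1.7292

Answer: 1.7292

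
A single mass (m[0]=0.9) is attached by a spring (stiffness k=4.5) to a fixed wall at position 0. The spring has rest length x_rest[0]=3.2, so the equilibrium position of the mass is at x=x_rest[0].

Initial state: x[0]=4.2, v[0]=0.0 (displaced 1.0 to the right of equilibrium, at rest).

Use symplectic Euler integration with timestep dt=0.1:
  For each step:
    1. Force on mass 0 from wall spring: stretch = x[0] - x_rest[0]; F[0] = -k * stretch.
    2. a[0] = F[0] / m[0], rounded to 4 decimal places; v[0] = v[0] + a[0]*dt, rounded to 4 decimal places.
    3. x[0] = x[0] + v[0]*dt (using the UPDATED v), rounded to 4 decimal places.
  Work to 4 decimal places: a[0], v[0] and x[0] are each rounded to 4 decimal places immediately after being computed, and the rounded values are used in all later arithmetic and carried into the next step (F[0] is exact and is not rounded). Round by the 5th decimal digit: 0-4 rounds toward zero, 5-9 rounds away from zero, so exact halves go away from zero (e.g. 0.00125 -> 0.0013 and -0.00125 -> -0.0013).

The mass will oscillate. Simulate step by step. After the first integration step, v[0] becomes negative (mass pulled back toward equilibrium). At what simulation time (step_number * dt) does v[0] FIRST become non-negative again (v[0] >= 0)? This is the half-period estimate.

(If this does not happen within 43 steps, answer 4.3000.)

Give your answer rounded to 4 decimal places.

Step 0: x=[4.2000] v=[0.0000]
Step 1: x=[4.1500] v=[-0.5000]
Step 2: x=[4.0525] v=[-0.9750]
Step 3: x=[3.9124] v=[-1.4013]
Step 4: x=[3.7367] v=[-1.7575]
Step 5: x=[3.5341] v=[-2.0259]
Step 6: x=[3.3148] v=[-2.1930]
Step 7: x=[3.0898] v=[-2.2504]
Step 8: x=[2.8703] v=[-2.1953]
Step 9: x=[2.6673] v=[-2.0305]
Step 10: x=[2.4909] v=[-1.7642]
Step 11: x=[2.3499] v=[-1.4097]
Step 12: x=[2.2514] v=[-0.9847]
Step 13: x=[2.2004] v=[-0.5104]
Step 14: x=[2.1993] v=[-0.0106]
Step 15: x=[2.2483] v=[0.4898]
First v>=0 after going negative at step 15, time=1.5000

Answer: 1.5000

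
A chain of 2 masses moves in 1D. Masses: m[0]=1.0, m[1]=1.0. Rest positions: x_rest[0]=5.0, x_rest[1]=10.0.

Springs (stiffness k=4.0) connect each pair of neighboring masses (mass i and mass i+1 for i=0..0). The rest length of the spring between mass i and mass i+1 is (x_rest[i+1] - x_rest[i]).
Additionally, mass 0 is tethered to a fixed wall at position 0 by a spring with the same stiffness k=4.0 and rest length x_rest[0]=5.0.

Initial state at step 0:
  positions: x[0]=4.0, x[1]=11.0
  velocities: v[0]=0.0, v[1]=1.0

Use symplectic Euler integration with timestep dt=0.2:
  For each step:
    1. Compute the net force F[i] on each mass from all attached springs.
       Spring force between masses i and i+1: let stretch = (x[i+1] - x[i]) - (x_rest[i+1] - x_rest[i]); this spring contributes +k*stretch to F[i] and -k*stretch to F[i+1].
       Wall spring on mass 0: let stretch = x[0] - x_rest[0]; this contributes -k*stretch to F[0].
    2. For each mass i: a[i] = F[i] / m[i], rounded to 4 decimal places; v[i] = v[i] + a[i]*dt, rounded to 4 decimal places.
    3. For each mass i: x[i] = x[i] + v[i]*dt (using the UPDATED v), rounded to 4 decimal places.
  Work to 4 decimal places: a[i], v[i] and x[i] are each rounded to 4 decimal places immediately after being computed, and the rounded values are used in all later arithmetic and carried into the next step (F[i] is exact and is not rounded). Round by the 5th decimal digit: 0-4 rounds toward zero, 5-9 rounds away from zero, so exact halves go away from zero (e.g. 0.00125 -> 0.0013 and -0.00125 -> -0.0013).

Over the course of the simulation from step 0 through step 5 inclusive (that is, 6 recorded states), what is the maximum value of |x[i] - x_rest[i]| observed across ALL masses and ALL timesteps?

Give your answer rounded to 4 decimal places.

Answer: 1.5285

Derivation:
Step 0: x=[4.0000 11.0000] v=[0.0000 1.0000]
Step 1: x=[4.4800 10.8800] v=[2.4000 -0.6000]
Step 2: x=[5.2672 10.5360] v=[3.9360 -1.7200]
Step 3: x=[6.0547 10.1490] v=[3.9373 -1.9350]
Step 4: x=[6.5285 9.9069] v=[2.3690 -1.2104]
Step 5: x=[6.4983 9.9243] v=[-0.1511 0.0869]
Max displacement = 1.5285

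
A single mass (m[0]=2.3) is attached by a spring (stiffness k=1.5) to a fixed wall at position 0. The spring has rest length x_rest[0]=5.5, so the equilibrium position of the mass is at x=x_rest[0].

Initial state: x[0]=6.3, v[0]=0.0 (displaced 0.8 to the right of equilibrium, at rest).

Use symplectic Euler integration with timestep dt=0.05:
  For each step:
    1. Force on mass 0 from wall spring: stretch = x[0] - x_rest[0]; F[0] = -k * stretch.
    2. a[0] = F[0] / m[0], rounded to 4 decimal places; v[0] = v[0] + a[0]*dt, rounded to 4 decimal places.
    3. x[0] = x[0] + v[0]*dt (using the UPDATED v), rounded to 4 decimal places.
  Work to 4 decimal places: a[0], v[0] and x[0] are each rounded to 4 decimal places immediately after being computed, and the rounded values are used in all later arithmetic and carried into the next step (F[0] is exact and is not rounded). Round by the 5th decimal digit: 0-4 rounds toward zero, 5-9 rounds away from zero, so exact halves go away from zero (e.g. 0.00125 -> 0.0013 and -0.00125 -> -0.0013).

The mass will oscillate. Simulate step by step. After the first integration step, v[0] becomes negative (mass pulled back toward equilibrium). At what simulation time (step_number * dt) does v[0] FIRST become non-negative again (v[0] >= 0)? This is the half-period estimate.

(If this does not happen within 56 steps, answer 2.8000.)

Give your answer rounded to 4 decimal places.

Answer: 2.8000

Derivation:
Step 0: x=[6.3000] v=[0.0000]
Step 1: x=[6.2987] v=[-0.0261]
Step 2: x=[6.2961] v=[-0.0521]
Step 3: x=[6.2922] v=[-0.0781]
Step 4: x=[6.2870] v=[-0.1039]
Step 5: x=[6.2805] v=[-0.1296]
Step 6: x=[6.2727] v=[-0.1551]
Step 7: x=[6.2637] v=[-0.1803]
Step 8: x=[6.2534] v=[-0.2052]
Step 9: x=[6.2419] v=[-0.2298]
Step 10: x=[6.2292] v=[-0.2540]
Step 11: x=[6.2153] v=[-0.2778]
Step 12: x=[6.2002] v=[-0.3011]
Step 13: x=[6.1840] v=[-0.3239]
Step 14: x=[6.1667] v=[-0.3462]
Step 15: x=[6.1483] v=[-0.3679]
Step 16: x=[6.1289] v=[-0.3890]
Step 17: x=[6.1084] v=[-0.4095]
Step 18: x=[6.0869] v=[-0.4293]
Step 19: x=[6.0645] v=[-0.4484]
Step 20: x=[6.0412] v=[-0.4668]
Step 21: x=[6.0170] v=[-0.4845]
Step 22: x=[5.9919] v=[-0.5014]
Step 23: x=[5.9660] v=[-0.5174]
Step 24: x=[5.9394] v=[-0.5326]
Step 25: x=[5.9121] v=[-0.5469]
Step 26: x=[5.8841] v=[-0.5603]
Step 27: x=[5.8555] v=[-0.5728]
Step 28: x=[5.8263] v=[-0.5844]
Step 29: x=[5.7966] v=[-0.5950]
Step 30: x=[5.7664] v=[-0.6047]
Step 31: x=[5.7357] v=[-0.6134]
Step 32: x=[5.7046] v=[-0.6211]
Step 33: x=[5.6732] v=[-0.6278]
Step 34: x=[5.6415] v=[-0.6335]
Step 35: x=[5.6096] v=[-0.6381]
Step 36: x=[5.5775] v=[-0.6417]
Step 37: x=[5.5453] v=[-0.6442]
Step 38: x=[5.5130] v=[-0.6457]
Step 39: x=[5.4807] v=[-0.6461]
Step 40: x=[5.4484] v=[-0.6455]
Step 41: x=[5.4162] v=[-0.6438]
Step 42: x=[5.3841] v=[-0.6411]
Step 43: x=[5.3522] v=[-0.6373]
Step 44: x=[5.3206] v=[-0.6325]
Step 45: x=[5.2893] v=[-0.6267]
Step 46: x=[5.2583] v=[-0.6198]
Step 47: x=[5.2277] v=[-0.6119]
Step 48: x=[5.1976] v=[-0.6030]
Step 49: x=[5.1679] v=[-0.5931]
Step 50: x=[5.1388] v=[-0.5823]
Step 51: x=[5.1103] v=[-0.5705]
Step 52: x=[5.0824] v=[-0.5578]
Step 53: x=[5.0552] v=[-0.5442]
Step 54: x=[5.0287] v=[-0.5297]
Step 55: x=[5.0030] v=[-0.5143]
Step 56: x=[4.9781] v=[-0.4981]
v[0] did not become non-negative within 56 steps; using fallback time=2.8000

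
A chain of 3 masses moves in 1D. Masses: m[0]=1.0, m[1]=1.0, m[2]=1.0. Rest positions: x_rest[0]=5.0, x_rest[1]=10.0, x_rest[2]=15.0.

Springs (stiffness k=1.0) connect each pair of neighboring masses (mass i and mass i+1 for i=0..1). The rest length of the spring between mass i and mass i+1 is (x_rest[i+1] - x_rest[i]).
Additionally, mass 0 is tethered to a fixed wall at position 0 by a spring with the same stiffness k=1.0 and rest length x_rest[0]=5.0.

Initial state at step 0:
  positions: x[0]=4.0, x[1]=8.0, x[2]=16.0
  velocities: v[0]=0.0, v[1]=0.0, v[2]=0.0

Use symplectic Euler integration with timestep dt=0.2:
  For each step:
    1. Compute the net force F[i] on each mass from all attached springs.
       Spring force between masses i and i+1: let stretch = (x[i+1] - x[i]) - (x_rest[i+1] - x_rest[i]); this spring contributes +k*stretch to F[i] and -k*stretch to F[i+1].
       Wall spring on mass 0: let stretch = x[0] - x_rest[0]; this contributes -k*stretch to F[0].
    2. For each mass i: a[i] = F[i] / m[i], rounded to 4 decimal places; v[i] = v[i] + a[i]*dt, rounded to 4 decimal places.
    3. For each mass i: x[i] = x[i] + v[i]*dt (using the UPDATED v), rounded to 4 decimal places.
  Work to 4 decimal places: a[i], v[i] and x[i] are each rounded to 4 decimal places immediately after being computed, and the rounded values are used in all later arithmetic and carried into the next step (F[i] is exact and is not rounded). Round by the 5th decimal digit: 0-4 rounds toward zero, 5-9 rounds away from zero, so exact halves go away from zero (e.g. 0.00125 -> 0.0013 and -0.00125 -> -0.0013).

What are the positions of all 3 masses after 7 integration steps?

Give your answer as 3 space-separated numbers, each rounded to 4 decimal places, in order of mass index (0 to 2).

Step 0: x=[4.0000 8.0000 16.0000] v=[0.0000 0.0000 0.0000]
Step 1: x=[4.0000 8.1600 15.8800] v=[0.0000 0.8000 -0.6000]
Step 2: x=[4.0064 8.4624 15.6512] v=[0.0320 1.5120 -1.1440]
Step 3: x=[4.0308 8.8741 15.3348] v=[0.1219 2.0586 -1.5818]
Step 4: x=[4.0877 9.3505 14.9600] v=[0.2844 2.3821 -1.8739]
Step 5: x=[4.1916 9.8408 14.5608] v=[0.5194 2.4514 -1.9958]
Step 6: x=[4.3538 10.2939 14.1728] v=[0.8109 2.2656 -1.9398]
Step 7: x=[4.5794 10.6646 13.8297] v=[1.1282 1.8534 -1.7156]

Answer: 4.5794 10.6646 13.8297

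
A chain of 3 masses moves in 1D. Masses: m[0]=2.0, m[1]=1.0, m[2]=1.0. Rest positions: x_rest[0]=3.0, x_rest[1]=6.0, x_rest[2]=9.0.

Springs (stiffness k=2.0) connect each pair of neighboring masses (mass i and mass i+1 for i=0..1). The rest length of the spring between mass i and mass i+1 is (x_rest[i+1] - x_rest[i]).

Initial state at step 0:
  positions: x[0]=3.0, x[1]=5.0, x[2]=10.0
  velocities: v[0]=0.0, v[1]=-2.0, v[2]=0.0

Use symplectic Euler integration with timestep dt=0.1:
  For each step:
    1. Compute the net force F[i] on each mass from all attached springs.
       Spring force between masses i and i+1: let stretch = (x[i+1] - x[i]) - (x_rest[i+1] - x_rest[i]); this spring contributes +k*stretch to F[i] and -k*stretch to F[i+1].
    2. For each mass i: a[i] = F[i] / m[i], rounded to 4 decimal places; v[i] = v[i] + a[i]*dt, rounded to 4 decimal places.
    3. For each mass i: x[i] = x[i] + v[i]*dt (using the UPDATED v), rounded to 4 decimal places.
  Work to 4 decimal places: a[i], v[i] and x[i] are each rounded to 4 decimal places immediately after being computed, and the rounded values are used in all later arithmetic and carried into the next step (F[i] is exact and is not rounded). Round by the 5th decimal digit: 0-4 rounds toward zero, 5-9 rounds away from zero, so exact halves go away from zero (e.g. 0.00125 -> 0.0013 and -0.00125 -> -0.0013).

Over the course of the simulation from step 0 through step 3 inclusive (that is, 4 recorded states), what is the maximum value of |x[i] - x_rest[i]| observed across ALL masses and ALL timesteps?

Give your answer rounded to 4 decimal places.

Answer: 1.2252

Derivation:
Step 0: x=[3.0000 5.0000 10.0000] v=[0.0000 -2.0000 0.0000]
Step 1: x=[2.9900 4.8600 9.9600] v=[-0.1000 -1.4000 -0.4000]
Step 2: x=[2.9687 4.7846 9.8780] v=[-0.2130 -0.7540 -0.8200]
Step 3: x=[2.9356 4.7748 9.7541] v=[-0.3314 -0.0985 -1.2387]
Max displacement = 1.2252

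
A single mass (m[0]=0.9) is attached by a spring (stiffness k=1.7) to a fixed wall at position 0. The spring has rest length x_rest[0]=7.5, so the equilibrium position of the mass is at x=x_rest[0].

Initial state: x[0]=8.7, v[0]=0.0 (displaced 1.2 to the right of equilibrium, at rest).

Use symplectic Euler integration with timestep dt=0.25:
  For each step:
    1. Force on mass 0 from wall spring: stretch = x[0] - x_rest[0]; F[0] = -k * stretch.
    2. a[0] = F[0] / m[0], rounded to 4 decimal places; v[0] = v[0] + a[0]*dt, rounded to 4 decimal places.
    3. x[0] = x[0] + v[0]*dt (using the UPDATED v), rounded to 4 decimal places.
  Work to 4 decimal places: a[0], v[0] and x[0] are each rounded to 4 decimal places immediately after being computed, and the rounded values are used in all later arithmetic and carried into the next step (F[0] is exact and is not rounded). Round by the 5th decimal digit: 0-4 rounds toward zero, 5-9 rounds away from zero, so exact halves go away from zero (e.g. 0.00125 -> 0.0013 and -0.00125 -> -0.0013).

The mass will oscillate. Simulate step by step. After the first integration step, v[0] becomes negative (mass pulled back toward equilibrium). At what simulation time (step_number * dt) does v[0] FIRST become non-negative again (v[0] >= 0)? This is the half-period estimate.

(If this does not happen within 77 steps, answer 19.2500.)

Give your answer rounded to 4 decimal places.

Answer: 2.5000

Derivation:
Step 0: x=[8.7000] v=[0.0000]
Step 1: x=[8.5583] v=[-0.5667]
Step 2: x=[8.2917] v=[-1.0665]
Step 3: x=[7.9316] v=[-1.4404]
Step 4: x=[7.5206] v=[-1.6442]
Step 5: x=[7.1071] v=[-1.6539]
Step 6: x=[6.7400] v=[-1.4684]
Step 7: x=[6.4626] v=[-1.1095]
Step 8: x=[6.3077] v=[-0.6196]
Step 9: x=[6.2936] v=[-0.0566]
Step 10: x=[6.4219] v=[0.5131]
First v>=0 after going negative at step 10, time=2.5000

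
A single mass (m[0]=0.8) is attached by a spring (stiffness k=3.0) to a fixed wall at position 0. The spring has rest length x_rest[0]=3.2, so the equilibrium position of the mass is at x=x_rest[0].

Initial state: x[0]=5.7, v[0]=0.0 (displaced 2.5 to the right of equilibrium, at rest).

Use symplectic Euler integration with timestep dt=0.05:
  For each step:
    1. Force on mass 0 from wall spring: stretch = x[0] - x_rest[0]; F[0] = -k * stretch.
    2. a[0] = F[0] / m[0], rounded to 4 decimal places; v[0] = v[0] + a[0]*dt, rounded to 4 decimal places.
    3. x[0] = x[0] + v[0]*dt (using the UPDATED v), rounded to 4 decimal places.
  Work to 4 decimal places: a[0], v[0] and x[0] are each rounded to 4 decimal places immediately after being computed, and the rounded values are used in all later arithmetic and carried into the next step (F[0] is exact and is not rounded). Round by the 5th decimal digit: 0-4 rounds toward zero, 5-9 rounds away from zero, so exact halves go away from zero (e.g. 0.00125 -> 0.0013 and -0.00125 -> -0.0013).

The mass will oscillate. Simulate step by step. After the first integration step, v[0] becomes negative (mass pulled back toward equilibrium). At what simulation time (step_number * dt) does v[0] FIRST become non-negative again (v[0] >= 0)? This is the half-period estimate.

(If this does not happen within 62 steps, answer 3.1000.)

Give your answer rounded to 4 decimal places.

Step 0: x=[5.7000] v=[0.0000]
Step 1: x=[5.6766] v=[-0.4688]
Step 2: x=[5.6299] v=[-0.9332]
Step 3: x=[5.5605] v=[-1.3888]
Step 4: x=[5.4689] v=[-1.8314]
Step 5: x=[5.3561] v=[-2.2568]
Step 6: x=[5.2230] v=[-2.6611]
Step 7: x=[5.0710] v=[-3.0404]
Step 8: x=[4.9014] v=[-3.3912]
Step 9: x=[4.7159] v=[-3.7102]
Step 10: x=[4.5162] v=[-3.9944]
Step 11: x=[4.3041] v=[-4.2412]
Step 12: x=[4.0817] v=[-4.4482]
Step 13: x=[3.8510] v=[-4.6135]
Step 14: x=[3.6142] v=[-4.7356]
Step 15: x=[3.3735] v=[-4.8133]
Step 16: x=[3.1312] v=[-4.8458]
Step 17: x=[2.8896] v=[-4.8329]
Step 18: x=[2.6509] v=[-4.7747]
Step 19: x=[2.4173] v=[-4.6717]
Step 20: x=[2.1911] v=[-4.5249]
Step 21: x=[1.9743] v=[-4.3357]
Step 22: x=[1.7690] v=[-4.1059]
Step 23: x=[1.5771] v=[-3.8376]
Step 24: x=[1.4004] v=[-3.5333]
Step 25: x=[1.2406] v=[-3.1959]
Step 26: x=[1.0992] v=[-2.8285]
Step 27: x=[0.9775] v=[-2.4346]
Step 28: x=[0.8766] v=[-2.0179]
Step 29: x=[0.7975] v=[-1.5823]
Step 30: x=[0.7409] v=[-1.1318]
Step 31: x=[0.7074] v=[-0.6707]
Step 32: x=[0.6972] v=[-0.2033]
Step 33: x=[0.7105] v=[0.2660]
First v>=0 after going negative at step 33, time=1.6500

Answer: 1.6500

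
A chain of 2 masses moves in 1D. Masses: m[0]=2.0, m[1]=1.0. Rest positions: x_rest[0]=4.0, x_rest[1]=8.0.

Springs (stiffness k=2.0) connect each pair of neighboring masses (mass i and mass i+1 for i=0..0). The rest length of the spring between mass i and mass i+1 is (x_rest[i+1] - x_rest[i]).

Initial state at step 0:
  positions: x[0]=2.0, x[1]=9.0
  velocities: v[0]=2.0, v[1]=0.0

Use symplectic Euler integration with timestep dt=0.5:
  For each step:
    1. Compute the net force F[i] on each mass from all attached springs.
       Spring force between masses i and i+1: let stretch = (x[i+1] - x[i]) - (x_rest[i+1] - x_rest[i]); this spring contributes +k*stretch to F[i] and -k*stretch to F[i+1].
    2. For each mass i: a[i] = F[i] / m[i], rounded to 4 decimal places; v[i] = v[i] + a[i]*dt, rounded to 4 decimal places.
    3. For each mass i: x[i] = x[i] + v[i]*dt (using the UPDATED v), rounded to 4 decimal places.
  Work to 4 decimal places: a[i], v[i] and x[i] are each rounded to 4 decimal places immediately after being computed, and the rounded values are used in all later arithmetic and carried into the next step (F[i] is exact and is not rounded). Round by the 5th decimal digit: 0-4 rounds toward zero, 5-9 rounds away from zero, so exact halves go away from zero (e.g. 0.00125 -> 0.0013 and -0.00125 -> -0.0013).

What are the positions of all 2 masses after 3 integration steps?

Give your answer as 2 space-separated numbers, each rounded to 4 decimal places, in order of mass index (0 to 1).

Step 0: x=[2.0000 9.0000] v=[2.0000 0.0000]
Step 1: x=[3.7500 7.5000] v=[3.5000 -3.0000]
Step 2: x=[5.4375 6.1250] v=[3.3750 -2.7500]
Step 3: x=[6.2969 6.4063] v=[1.7188 0.5625]

Answer: 6.2969 6.4063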